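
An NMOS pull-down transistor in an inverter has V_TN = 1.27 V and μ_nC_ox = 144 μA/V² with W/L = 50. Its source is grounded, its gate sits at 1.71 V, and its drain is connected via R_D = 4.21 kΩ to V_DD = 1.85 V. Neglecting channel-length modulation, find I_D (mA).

I_D = 0.403 mA

V_GS = V_G = 1.71 V, so V_ov = 1.71 − 1.27 = 0.44 V.
k_n = μ_nC_ox · (W/L) = 7.2 mA/V².
Assume saturation: I_D = ½ k_n V_ov² = 0.5 × 7.2 × 0.44² = 0.697 mA, giving V_DS = V_DD − I_D R_D = 1.85 − 0.697 × 4.21 = -1.08 V.
But -1.08 V < V_ov = 0.44 V, so the device is actually in triode.
In triode I_D = k_n[V_ov V_DS − ½ V_DS²] and I_D = (V_DD − V_DS)/R_D. Equating: 15.2 V_DS² − 14.34 V_DS + 1.85 = 0, giving V_DS = 0.154 V (the root below V_ov).
I_D = (1.85 − 0.154) / 4.21 = 0.403 mA.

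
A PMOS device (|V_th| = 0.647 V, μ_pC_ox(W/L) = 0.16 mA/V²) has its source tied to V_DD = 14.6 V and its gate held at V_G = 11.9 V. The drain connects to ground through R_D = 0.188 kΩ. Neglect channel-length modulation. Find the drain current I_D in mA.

V_SG = V_DD − V_G = 14.6 − 11.9 = 2.7 V, so V_ov = 2.7 − 0.647 = 2.05 V.
Assume saturation: I_D = ½ k_p V_ov² = 0.5 × 0.16 × 2.05² = 0.337 mA, giving V_SD = V_DD − I_D R_D = 14.6 − 0.337 × 0.188 = 14.5 V.
V_SD = 14.5 V ≥ V_ov = 2.05 V, confirming saturation.

I_D = 0.337 mA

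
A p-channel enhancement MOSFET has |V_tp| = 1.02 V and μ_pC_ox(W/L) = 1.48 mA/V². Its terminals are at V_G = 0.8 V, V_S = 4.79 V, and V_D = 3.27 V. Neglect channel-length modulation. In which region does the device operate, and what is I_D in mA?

V_SG = V_S − V_G = 4.79 − 0.8 = 3.99 V; V_SD = V_S − V_D = 4.79 − 3.27 = 1.52 V.
V_ov = V_SG − |V_tp| = 3.99 − 1.02 = 2.97 V.
Since V_SD = 1.52 V < V_ov = 2.97 V, the device is in the triode region.
I_D = k_p [V_ov · V_SD − ½ V_SD²] = 1.48 × [2.97 × 1.52 − 0.5 × 1.52²] = 4.97 mA.

Triode; I_D = 4.97 mA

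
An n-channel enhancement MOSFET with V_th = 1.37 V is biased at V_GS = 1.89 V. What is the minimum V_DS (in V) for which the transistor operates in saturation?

V_DS,sat = 0.520 V

The boundary between triode and saturation is V_DS = V_GS − V_th = V_ov.
V_ov = 1.89 − 1.37 = 0.52 V.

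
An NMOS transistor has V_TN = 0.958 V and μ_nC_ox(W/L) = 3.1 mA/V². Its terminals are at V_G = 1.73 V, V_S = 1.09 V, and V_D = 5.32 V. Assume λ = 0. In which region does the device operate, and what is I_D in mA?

Cutoff; I_D = 0 mA

V_GS = V_G − V_S = 1.73 − 1.09 = 0.64 V; V_DS = V_D − V_S = 5.32 − 1.09 = 4.23 V.
V_GS = 0.64 V < V_TN = 0.958 V, so the transistor is in cutoff.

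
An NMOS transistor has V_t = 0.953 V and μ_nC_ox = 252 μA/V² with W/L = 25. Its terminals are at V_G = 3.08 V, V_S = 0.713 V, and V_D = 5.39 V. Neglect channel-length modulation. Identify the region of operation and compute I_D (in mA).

V_GS = V_G − V_S = 3.08 − 0.713 = 2.37 V; V_DS = V_D − V_S = 5.39 − 0.713 = 4.68 V.
k_n = μ_nC_ox · (W/L) = 6.3 mA/V².
V_ov = V_GS − V_t = 2.37 − 0.953 = 1.41 V.
Since V_DS = 4.68 V ≥ V_ov = 1.41 V, the device is in saturation.
I_D = ½ k_n V_ov² = 0.5 × 6.3 × 1.41² = 6.3 mA.

Saturation; I_D = 6.30 mA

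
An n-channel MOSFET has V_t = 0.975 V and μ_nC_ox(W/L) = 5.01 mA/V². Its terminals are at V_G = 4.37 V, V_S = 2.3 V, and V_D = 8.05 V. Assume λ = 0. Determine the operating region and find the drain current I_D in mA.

Saturation; I_D = 3.00 mA

V_GS = V_G − V_S = 4.37 − 2.3 = 2.07 V; V_DS = V_D − V_S = 8.05 − 2.3 = 5.75 V.
V_ov = V_GS − V_t = 2.07 − 0.975 = 1.1 V.
Since V_DS = 5.75 V ≥ V_ov = 1.1 V, the device is in saturation.
I_D = ½ k_n V_ov² = 0.5 × 5.01 × 1.1² = 3 mA.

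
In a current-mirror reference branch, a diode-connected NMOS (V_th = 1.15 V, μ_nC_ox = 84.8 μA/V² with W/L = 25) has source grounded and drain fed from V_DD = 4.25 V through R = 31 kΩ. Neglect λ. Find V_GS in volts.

With gate tied to drain, V_GS = V_DS ≥ V_GS − V_th, so the device is in saturation.
k_n = μ_nC_ox · (W/L) = 2.12 mA/V².
KCL at the drain: ½ k_n (V_GS − V_th)² = (V_DD − V_GS)/R.
Let x = V_GS − 1.15. Then 32.9 x² + x − 3.1 = 0, giving x = 0.292 V (positive root), so V_GS = 1.44 V.
I_D = (V_DD − V_GS)/R = (4.25 − 1.44) / 31 = 0.0906 mA.

V_GS = 1.44 V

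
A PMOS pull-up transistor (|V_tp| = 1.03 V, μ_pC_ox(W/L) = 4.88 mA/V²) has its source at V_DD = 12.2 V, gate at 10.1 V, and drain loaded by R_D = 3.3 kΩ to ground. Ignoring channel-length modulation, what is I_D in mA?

I_D = 2.79 mA

V_SG = V_DD − V_G = 12.2 − 10.1 = 2.1 V, so V_ov = 2.1 − 1.03 = 1.07 V.
Assume saturation: I_D = ½ k_p V_ov² = 0.5 × 4.88 × 1.07² = 2.79 mA, giving V_SD = V_DD − I_D R_D = 12.2 − 2.79 × 3.3 = 2.98 V.
V_SD = 2.98 V ≥ V_ov = 1.07 V, confirming saturation.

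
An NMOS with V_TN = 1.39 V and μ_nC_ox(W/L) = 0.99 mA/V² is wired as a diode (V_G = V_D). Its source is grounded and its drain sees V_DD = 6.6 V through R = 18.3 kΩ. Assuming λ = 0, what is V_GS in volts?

With gate tied to drain, V_GS = V_DS ≥ V_GS − V_TN, so the device is in saturation.
KCL at the drain: ½ k_n (V_GS − V_TN)² = (V_DD − V_GS)/R.
Let x = V_GS − 1.39. Then 9.06 x² + x − 5.21 = 0, giving x = 0.705 V (positive root), so V_GS = 2.1 V.
I_D = (V_DD − V_GS)/R = (6.6 − 2.1) / 18.3 = 0.246 mA.

V_GS = 2.10 V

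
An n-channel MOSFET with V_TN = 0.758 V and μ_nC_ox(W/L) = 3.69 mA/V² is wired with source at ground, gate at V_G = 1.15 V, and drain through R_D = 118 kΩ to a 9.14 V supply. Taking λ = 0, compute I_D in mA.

V_GS = V_G = 1.15 V, so V_ov = 1.15 − 0.758 = 0.392 V.
Assume saturation: I_D = ½ k_n V_ov² = 0.5 × 3.69 × 0.392² = 0.284 mA, giving V_DS = V_DD − I_D R_D = 9.14 − 0.284 × 118 = -24.3 V.
But -24.3 V < V_ov = 0.392 V, so the device is actually in triode.
In triode I_D = k_n[V_ov V_DS − ½ V_DS²] and I_D = (V_DD − V_DS)/R_D. Equating: 218 V_DS² − 171.7 V_DS + 9.14 = 0, giving V_DS = 0.0574 V (the root below V_ov).
I_D = (9.14 − 0.0574) / 118 = 0.077 mA.

I_D = 0.0770 mA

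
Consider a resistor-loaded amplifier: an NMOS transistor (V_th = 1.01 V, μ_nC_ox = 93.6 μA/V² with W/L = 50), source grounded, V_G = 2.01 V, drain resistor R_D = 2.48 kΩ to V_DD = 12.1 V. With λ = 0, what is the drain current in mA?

V_GS = V_G = 2.01 V, so V_ov = 2.01 − 1.01 = 1 V.
k_n = μ_nC_ox · (W/L) = 4.68 mA/V².
Assume saturation: I_D = ½ k_n V_ov² = 0.5 × 4.68 × 1² = 2.34 mA, giving V_DS = V_DD − I_D R_D = 12.1 − 2.34 × 2.48 = 6.3 V.
V_DS = 6.3 V ≥ V_ov = 1 V, confirming saturation.

I_D = 2.34 mA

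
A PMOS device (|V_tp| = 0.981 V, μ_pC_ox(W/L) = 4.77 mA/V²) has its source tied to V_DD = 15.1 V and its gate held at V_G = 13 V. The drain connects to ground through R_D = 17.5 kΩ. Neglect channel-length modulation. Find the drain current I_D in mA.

V_SG = V_DD − V_G = 15.1 − 13 = 2.1 V, so V_ov = 2.1 − 0.981 = 1.12 V.
Assume saturation: I_D = ½ k_p V_ov² = 0.5 × 4.77 × 1.12² = 2.99 mA, giving V_SD = V_DD − I_D R_D = 15.1 − 2.99 × 17.5 = -37.2 V.
But -37.2 V < V_ov = 1.12 V, so the device is actually in triode.
In triode I_D = k_p[V_ov V_SD − ½ V_SD²] and I_D = (V_DD − V_SD)/R_D. Equating: 41.7 V_SD² − 94.41 V_SD + 15.1 = 0, giving V_SD = 0.173 V (the root below V_ov).
I_D = (15.1 − 0.173) / 17.5 = 0.853 mA.

I_D = 0.853 mA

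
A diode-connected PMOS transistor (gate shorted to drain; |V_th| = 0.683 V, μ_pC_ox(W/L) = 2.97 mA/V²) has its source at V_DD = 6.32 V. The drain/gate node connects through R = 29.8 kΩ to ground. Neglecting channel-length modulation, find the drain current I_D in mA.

I_D = 0.178 mA

With gate tied to drain, V_SG = V_SD ≥ V_SG − |V_th|, so the device is in saturation.
KCL at the drain: ½ k_p (V_SG − |V_th|)² = (V_DD − V_SG)/R.
Let x = V_SG − 0.683. Then 44.3 x² + x − 5.637 = 0, giving x = 0.346 V (positive root), so V_SG = 1.03 V.
I_D = (V_DD − V_SG)/R = (6.32 − 1.03) / 29.8 = 0.178 mA.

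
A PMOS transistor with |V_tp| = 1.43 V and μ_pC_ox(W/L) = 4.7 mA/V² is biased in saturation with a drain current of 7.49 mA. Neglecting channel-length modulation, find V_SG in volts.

In saturation I_D = ½ k_p (V_SG − |V_tp|)², so V_SG − |V_tp| = √(2 I_D / k_p) = √(2 × 7.49 / 4.7) = 1.79 V.
V_SG = 1.43 + 1.79 = 3.22 V.

V_SG = 3.22 V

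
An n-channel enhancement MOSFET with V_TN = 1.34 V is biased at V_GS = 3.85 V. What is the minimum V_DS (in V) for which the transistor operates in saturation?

V_DS,sat = 2.51 V

The boundary between triode and saturation is V_DS = V_GS − V_TN = V_ov.
V_ov = 3.85 − 1.34 = 2.51 V.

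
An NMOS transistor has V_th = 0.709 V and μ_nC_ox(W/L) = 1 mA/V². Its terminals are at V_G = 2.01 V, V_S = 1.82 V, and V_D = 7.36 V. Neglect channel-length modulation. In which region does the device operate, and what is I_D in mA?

V_GS = V_G − V_S = 2.01 − 1.82 = 0.19 V; V_DS = V_D − V_S = 7.36 − 1.82 = 5.54 V.
V_GS = 0.19 V < V_th = 0.709 V, so the transistor is in cutoff.

Cutoff; I_D = 0 mA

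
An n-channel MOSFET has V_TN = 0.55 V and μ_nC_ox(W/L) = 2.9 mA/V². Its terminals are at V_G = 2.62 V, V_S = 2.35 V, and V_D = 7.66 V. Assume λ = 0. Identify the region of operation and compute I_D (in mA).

Cutoff; I_D = 0 mA

V_GS = V_G − V_S = 2.62 − 2.35 = 0.27 V; V_DS = V_D − V_S = 7.66 − 2.35 = 5.31 V.
V_GS = 0.27 V < V_TN = 0.55 V, so the transistor is in cutoff.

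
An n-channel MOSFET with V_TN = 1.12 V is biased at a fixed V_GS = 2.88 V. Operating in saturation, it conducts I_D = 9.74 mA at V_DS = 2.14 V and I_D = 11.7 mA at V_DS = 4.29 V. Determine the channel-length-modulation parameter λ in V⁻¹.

With V_GS fixed, I_D ∝ (1 + λ V_DS) in saturation, so I_D2/I_D1 = (1 + λ V_DS2)/(1 + λ V_DS1).
11.7/9.74 = 1.201 = (1 + 4.29 λ)/(1 + 2.14 λ).
Solving: λ (I_D1 V_DS2 − I_D2 V_DS1) = I_D2 − I_D1, so λ = (11.7 − 9.74) / (9.74 × 4.29 − 11.7 × 2.14) = 1.96 / 16.7 = 0.117 V⁻¹.

λ = 0.117 V⁻¹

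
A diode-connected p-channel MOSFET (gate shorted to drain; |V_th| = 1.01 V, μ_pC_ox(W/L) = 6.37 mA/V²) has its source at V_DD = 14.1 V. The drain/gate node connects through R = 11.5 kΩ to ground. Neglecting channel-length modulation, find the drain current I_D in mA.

With gate tied to drain, V_SG = V_SD ≥ V_SG − |V_th|, so the device is in saturation.
KCL at the drain: ½ k_p (V_SG − |V_th|)² = (V_DD − V_SG)/R.
Let x = V_SG − 1.01. Then 36.6 x² + x − 13.09 = 0, giving x = 0.584 V (positive root), so V_SG = 1.59 V.
I_D = (V_DD − V_SG)/R = (14.1 − 1.59) / 11.5 = 1.09 mA.

I_D = 1.09 mA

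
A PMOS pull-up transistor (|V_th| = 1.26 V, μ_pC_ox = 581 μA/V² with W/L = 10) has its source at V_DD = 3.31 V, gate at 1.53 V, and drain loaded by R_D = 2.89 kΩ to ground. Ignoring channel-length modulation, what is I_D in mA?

V_SG = V_DD − V_G = 3.31 − 1.53 = 1.78 V, so V_ov = 1.78 − 1.26 = 0.52 V.
k_p = μ_pC_ox · (W/L) = 5.81 mA/V².
Assume saturation: I_D = ½ k_p V_ov² = 0.5 × 5.81 × 0.52² = 0.786 mA, giving V_SD = V_DD − I_D R_D = 3.31 − 0.786 × 2.89 = 1.04 V.
V_SD = 1.04 V ≥ V_ov = 0.52 V, confirming saturation.

I_D = 0.786 mA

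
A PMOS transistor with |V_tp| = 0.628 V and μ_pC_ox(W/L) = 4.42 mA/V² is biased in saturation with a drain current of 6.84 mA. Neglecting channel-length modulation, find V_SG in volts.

V_SG = 2.39 V

In saturation I_D = ½ k_p (V_SG − |V_tp|)², so V_SG − |V_tp| = √(2 I_D / k_p) = √(2 × 6.84 / 4.42) = 1.76 V.
V_SG = 0.628 + 1.76 = 2.39 V.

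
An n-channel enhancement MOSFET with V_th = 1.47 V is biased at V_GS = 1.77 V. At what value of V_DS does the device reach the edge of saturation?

The boundary between triode and saturation is V_DS = V_GS − V_th = V_ov.
V_ov = 1.77 − 1.47 = 0.3 V.

V_DS,sat = 0.300 V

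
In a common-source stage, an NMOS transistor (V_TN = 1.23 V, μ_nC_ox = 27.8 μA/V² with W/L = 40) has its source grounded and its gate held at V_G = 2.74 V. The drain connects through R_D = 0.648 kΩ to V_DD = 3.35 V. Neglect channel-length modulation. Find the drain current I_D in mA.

V_GS = V_G = 2.74 V, so V_ov = 2.74 − 1.23 = 1.51 V.
k_n = μ_nC_ox · (W/L) = 1.112 mA/V².
Assume saturation: I_D = ½ k_n V_ov² = 0.5 × 1.112 × 1.51² = 1.27 mA, giving V_DS = V_DD − I_D R_D = 3.35 − 1.27 × 0.648 = 2.53 V.
V_DS = 2.53 V ≥ V_ov = 1.51 V, confirming saturation.

I_D = 1.27 mA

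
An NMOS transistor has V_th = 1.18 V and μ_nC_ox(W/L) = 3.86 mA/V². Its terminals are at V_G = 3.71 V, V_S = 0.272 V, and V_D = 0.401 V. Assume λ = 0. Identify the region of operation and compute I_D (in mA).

V_GS = V_G − V_S = 3.71 − 0.272 = 3.44 V; V_DS = V_D − V_S = 0.401 − 0.272 = 0.129 V.
V_ov = V_GS − V_th = 3.44 − 1.18 = 2.26 V.
Since V_DS = 0.129 V < V_ov = 2.26 V, the device is in the triode region.
I_D = k_n [V_ov · V_DS − ½ V_DS²] = 3.86 × [2.26 × 0.129 − 0.5 × 0.129²] = 1.09 mA.

Triode; I_D = 1.09 mA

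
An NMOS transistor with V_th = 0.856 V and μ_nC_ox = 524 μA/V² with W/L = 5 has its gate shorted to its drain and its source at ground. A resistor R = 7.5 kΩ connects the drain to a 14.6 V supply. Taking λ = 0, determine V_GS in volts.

V_GS = 1.99 V

With gate tied to drain, V_GS = V_DS ≥ V_GS − V_th, so the device is in saturation.
k_n = μ_nC_ox · (W/L) = 2.62 mA/V².
KCL at the drain: ½ k_n (V_GS − V_th)² = (V_DD − V_GS)/R.
Let x = V_GS − 0.856. Then 9.83 x² + x − 13.74 = 0, giving x = 1.13 V (positive root), so V_GS = 1.99 V.
I_D = (V_DD − V_GS)/R = (14.6 − 1.99) / 7.5 = 1.68 mA.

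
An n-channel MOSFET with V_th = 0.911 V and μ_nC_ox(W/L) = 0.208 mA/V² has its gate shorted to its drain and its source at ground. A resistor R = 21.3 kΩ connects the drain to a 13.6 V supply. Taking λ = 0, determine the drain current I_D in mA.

I_D = 0.493 mA

With gate tied to drain, V_GS = V_DS ≥ V_GS − V_th, so the device is in saturation.
KCL at the drain: ½ k_n (V_GS − V_th)² = (V_DD − V_GS)/R.
Let x = V_GS − 0.911. Then 2.22 x² + x − 12.69 = 0, giving x = 2.18 V (positive root), so V_GS = 3.09 V.
I_D = (V_DD − V_GS)/R = (13.6 − 3.09) / 21.3 = 0.493 mA.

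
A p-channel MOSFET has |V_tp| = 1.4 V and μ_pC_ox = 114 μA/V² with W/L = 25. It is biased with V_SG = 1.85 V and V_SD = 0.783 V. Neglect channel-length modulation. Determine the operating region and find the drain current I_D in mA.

Saturation; I_D = 0.289 mA

k_p = μ_pC_ox · (W/L) = 2.85 mA/V².
V_ov = V_SG − |V_tp| = 1.85 − 1.4 = 0.45 V.
Since V_SD = 0.783 V ≥ V_ov = 0.45 V, the device is in saturation.
I_D = ½ k_p V_ov² = 0.5 × 2.85 × 0.45² = 0.289 mA.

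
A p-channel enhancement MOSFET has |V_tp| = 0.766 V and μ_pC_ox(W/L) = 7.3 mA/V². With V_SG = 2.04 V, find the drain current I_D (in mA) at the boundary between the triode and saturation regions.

I_D = 5.92 mA

At the boundary V_SD = V_ov = V_SG − |V_tp| = 2.04 − 0.766 = 1.27 V.
I_D = ½ k_p V_ov² = 0.5 × 7.3 × 1.27² = 5.92 mA.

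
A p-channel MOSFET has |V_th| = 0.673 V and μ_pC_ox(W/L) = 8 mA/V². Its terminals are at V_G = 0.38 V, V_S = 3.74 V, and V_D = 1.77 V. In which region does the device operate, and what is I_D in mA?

Triode; I_D = 26.8 mA

V_SG = V_S − V_G = 3.74 − 0.38 = 3.36 V; V_SD = V_S − V_D = 3.74 − 1.77 = 1.97 V.
V_ov = V_SG − |V_th| = 3.36 − 0.673 = 2.69 V.
Since V_SD = 1.97 V < V_ov = 2.69 V, the device is in the triode region.
I_D = k_p [V_ov · V_SD − ½ V_SD²] = 8 × [2.69 × 1.97 − 0.5 × 1.97²] = 26.8 mA.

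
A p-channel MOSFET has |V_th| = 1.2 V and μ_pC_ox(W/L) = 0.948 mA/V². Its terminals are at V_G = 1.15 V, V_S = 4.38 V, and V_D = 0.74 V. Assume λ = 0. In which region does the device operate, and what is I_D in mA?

Saturation; I_D = 1.95 mA

V_SG = V_S − V_G = 4.38 − 1.15 = 3.23 V; V_SD = V_S − V_D = 4.38 − 0.74 = 3.64 V.
V_ov = V_SG − |V_th| = 3.23 − 1.2 = 2.03 V.
Since V_SD = 3.64 V ≥ V_ov = 2.03 V, the device is in saturation.
I_D = ½ k_p V_ov² = 0.5 × 0.948 × 2.03² = 1.95 mA.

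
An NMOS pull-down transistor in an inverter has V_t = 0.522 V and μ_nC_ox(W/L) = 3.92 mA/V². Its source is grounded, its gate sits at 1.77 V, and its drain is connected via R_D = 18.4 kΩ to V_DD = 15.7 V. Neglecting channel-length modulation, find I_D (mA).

V_GS = V_G = 1.77 V, so V_ov = 1.77 − 0.522 = 1.25 V.
Assume saturation: I_D = ½ k_n V_ov² = 0.5 × 3.92 × 1.25² = 3.05 mA, giving V_DS = V_DD − I_D R_D = 15.7 − 3.05 × 18.4 = -40.5 V.
But -40.5 V < V_ov = 1.25 V, so the device is actually in triode.
In triode I_D = k_n[V_ov V_DS − ½ V_DS²] and I_D = (V_DD − V_DS)/R_D. Equating: 36.1 V_DS² − 91.02 V_DS + 15.7 = 0, giving V_DS = 0.186 V (the root below V_ov).
I_D = (15.7 − 0.186) / 18.4 = 0.843 mA.

I_D = 0.843 mA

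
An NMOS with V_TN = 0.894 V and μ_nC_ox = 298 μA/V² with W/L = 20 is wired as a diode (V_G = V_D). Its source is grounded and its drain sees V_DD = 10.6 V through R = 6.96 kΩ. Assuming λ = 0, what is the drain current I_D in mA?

With gate tied to drain, V_GS = V_DS ≥ V_GS − V_TN, so the device is in saturation.
k_n = μ_nC_ox · (W/L) = 5.96 mA/V².
KCL at the drain: ½ k_n (V_GS − V_TN)² = (V_DD − V_GS)/R.
Let x = V_GS − 0.894. Then 20.7 x² + x − 9.706 = 0, giving x = 0.66 V (positive root), so V_GS = 1.55 V.
I_D = (V_DD − V_GS)/R = (10.6 − 1.55) / 6.96 = 1.3 mA.

I_D = 1.30 mA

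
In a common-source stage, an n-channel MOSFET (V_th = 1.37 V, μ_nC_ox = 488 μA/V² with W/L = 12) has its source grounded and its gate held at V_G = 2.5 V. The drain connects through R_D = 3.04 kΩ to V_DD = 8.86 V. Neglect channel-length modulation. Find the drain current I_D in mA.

V_GS = V_G = 2.5 V, so V_ov = 2.5 − 1.37 = 1.13 V.
k_n = μ_nC_ox · (W/L) = 5.856 mA/V².
Assume saturation: I_D = ½ k_n V_ov² = 0.5 × 5.856 × 1.13² = 3.74 mA, giving V_DS = V_DD − I_D R_D = 8.86 − 3.74 × 3.04 = -2.51 V.
But -2.51 V < V_ov = 1.13 V, so the device is actually in triode.
In triode I_D = k_n[V_ov V_DS − ½ V_DS²] and I_D = (V_DD − V_DS)/R_D. Equating: 8.9 V_DS² − 21.12 V_DS + 8.86 = 0, giving V_DS = 0.545 V (the root below V_ov).
I_D = (8.86 − 0.545) / 3.04 = 2.74 mA.

I_D = 2.74 mA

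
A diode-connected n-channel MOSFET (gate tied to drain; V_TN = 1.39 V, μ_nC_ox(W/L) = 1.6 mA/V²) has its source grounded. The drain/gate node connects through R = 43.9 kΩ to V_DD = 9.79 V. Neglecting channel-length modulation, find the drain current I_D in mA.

I_D = 0.181 mA

With gate tied to drain, V_GS = V_DS ≥ V_GS − V_TN, so the device is in saturation.
KCL at the drain: ½ k_n (V_GS − V_TN)² = (V_DD − V_GS)/R.
Let x = V_GS − 1.39. Then 35.1 x² + x − 8.4 = 0, giving x = 0.475 V (positive root), so V_GS = 1.87 V.
I_D = (V_DD − V_GS)/R = (9.79 − 1.87) / 43.9 = 0.181 mA.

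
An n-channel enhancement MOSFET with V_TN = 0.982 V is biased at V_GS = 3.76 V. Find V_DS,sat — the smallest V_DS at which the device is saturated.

V_DS,sat = 2.78 V

The boundary between triode and saturation is V_DS = V_GS − V_TN = V_ov.
V_ov = 3.76 − 0.982 = 2.78 V.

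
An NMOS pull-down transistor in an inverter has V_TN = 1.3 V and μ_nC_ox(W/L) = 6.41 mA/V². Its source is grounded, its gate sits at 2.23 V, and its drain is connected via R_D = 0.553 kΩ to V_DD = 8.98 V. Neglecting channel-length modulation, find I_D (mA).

I_D = 2.77 mA

V_GS = V_G = 2.23 V, so V_ov = 2.23 − 1.3 = 0.93 V.
Assume saturation: I_D = ½ k_n V_ov² = 0.5 × 6.41 × 0.93² = 2.77 mA, giving V_DS = V_DD − I_D R_D = 8.98 − 2.77 × 0.553 = 7.45 V.
V_DS = 7.45 V ≥ V_ov = 0.93 V, confirming saturation.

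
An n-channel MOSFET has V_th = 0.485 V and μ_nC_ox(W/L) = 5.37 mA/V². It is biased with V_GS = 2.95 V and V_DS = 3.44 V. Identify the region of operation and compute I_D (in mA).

Saturation; I_D = 16.3 mA

V_ov = V_GS − V_th = 2.95 − 0.485 = 2.47 V.
Since V_DS = 3.44 V ≥ V_ov = 2.47 V, the device is in saturation.
I_D = ½ k_n V_ov² = 0.5 × 5.37 × 2.47² = 16.3 mA.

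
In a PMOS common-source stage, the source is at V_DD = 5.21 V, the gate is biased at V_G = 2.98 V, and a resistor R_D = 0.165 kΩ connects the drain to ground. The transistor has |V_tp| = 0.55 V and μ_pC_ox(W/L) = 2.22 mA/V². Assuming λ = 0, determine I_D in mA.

V_SG = V_DD − V_G = 5.21 − 2.98 = 2.23 V, so V_ov = 2.23 − 0.55 = 1.68 V.
Assume saturation: I_D = ½ k_p V_ov² = 0.5 × 2.22 × 1.68² = 3.13 mA, giving V_SD = V_DD − I_D R_D = 5.21 − 3.13 × 0.165 = 4.69 V.
V_SD = 4.69 V ≥ V_ov = 1.68 V, confirming saturation.

I_D = 3.13 mA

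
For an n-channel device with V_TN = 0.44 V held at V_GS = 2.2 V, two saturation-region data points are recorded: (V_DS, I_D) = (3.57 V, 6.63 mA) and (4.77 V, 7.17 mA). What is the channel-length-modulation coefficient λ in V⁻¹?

λ = 0.0896 V⁻¹

With V_GS fixed, I_D ∝ (1 + λ V_DS) in saturation, so I_D2/I_D1 = (1 + λ V_DS2)/(1 + λ V_DS1).
7.17/6.63 = 1.081 = (1 + 4.77 λ)/(1 + 3.57 λ).
Solving: λ (I_D1 V_DS2 − I_D2 V_DS1) = I_D2 − I_D1, so λ = (7.17 − 6.63) / (6.63 × 4.77 − 7.17 × 3.57) = 0.54 / 6.03 = 0.0896 V⁻¹.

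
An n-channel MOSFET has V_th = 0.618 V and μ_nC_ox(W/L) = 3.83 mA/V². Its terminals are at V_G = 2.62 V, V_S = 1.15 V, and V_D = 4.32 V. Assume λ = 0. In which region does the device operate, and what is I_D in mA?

V_GS = V_G − V_S = 2.62 − 1.15 = 1.47 V; V_DS = V_D − V_S = 4.32 − 1.15 = 3.17 V.
V_ov = V_GS − V_th = 1.47 − 0.618 = 0.852 V.
Since V_DS = 3.17 V ≥ V_ov = 0.852 V, the device is in saturation.
I_D = ½ k_n V_ov² = 0.5 × 3.83 × 0.852² = 1.39 mA.

Saturation; I_D = 1.39 mA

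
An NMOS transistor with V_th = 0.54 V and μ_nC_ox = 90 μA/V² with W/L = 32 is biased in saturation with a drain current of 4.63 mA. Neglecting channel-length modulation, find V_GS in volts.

k_n = μ_nC_ox · (W/L) = 2.88 mA/V².
In saturation I_D = ½ k_n (V_GS − V_th)², so V_GS − V_th = √(2 I_D / k_n) = √(2 × 4.63 / 2.88) = 1.79 V.
V_GS = 0.54 + 1.79 = 2.33 V.

V_GS = 2.33 V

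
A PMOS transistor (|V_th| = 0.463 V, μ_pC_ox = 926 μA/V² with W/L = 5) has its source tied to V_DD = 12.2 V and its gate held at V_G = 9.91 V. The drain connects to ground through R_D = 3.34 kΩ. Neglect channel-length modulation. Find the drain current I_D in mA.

I_D = 3.51 mA

V_SG = V_DD − V_G = 12.2 − 9.91 = 2.29 V, so V_ov = 2.29 − 0.463 = 1.83 V.
k_p = μ_pC_ox · (W/L) = 4.63 mA/V².
Assume saturation: I_D = ½ k_p V_ov² = 0.5 × 4.63 × 1.83² = 7.73 mA, giving V_SD = V_DD − I_D R_D = 12.2 − 7.73 × 3.34 = -13.6 V.
But -13.6 V < V_ov = 1.83 V, so the device is actually in triode.
In triode I_D = k_p[V_ov V_SD − ½ V_SD²] and I_D = (V_DD − V_SD)/R_D. Equating: 7.73 V_SD² − 29.25 V_SD + 12.2 = 0, giving V_SD = 0.477 V (the root below V_ov).
I_D = (12.2 − 0.477) / 3.34 = 3.51 mA.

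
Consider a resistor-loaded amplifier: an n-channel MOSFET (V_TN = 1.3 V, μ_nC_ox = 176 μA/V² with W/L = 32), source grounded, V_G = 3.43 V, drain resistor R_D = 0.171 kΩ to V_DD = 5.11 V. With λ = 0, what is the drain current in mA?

V_GS = V_G = 3.43 V, so V_ov = 3.43 − 1.3 = 2.13 V.
k_n = μ_nC_ox · (W/L) = 5.632 mA/V².
Assume saturation: I_D = ½ k_n V_ov² = 0.5 × 5.632 × 2.13² = 12.8 mA, giving V_DS = V_DD − I_D R_D = 5.11 − 12.8 × 0.171 = 2.93 V.
V_DS = 2.93 V ≥ V_ov = 2.13 V, confirming saturation.

I_D = 12.8 mA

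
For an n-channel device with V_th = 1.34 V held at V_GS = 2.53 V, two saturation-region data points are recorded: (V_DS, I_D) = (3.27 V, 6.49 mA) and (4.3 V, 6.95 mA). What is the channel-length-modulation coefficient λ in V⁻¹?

λ = 0.0888 V⁻¹

With V_GS fixed, I_D ∝ (1 + λ V_DS) in saturation, so I_D2/I_D1 = (1 + λ V_DS2)/(1 + λ V_DS1).
6.95/6.49 = 1.071 = (1 + 4.3 λ)/(1 + 3.27 λ).
Solving: λ (I_D1 V_DS2 − I_D2 V_DS1) = I_D2 − I_D1, so λ = (6.95 − 6.49) / (6.49 × 4.3 − 6.95 × 3.27) = 0.46 / 5.18 = 0.0888 V⁻¹.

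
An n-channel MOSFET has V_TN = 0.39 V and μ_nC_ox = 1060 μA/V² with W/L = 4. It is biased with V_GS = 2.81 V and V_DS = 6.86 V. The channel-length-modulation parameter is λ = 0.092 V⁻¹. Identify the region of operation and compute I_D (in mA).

Saturation; I_D = 20.3 mA

k_n = μ_nC_ox · (W/L) = 4.24 mA/V².
V_ov = V_GS − V_TN = 2.81 − 0.39 = 2.42 V.
Since V_DS = 6.86 V ≥ V_ov = 2.42 V, the device is in saturation.
I_D = ½ k_n V_ov² (1 + λ V_DS) = 0.5 × 4.24 × 2.42² × (1 + 0.092 × 6.86) = 20.3 mA.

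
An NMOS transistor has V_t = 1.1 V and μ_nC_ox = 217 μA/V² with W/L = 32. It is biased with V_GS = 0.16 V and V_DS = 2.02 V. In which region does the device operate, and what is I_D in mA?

V_GS = 0.16 V < V_t = 1.1 V, so the transistor is in cutoff.

Cutoff; I_D = 0 mA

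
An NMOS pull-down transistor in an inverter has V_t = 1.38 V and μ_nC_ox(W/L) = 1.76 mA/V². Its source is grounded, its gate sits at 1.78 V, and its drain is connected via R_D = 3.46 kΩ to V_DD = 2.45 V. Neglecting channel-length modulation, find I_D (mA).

I_D = 0.141 mA

V_GS = V_G = 1.78 V, so V_ov = 1.78 − 1.38 = 0.4 V.
Assume saturation: I_D = ½ k_n V_ov² = 0.5 × 1.76 × 0.4² = 0.141 mA, giving V_DS = V_DD − I_D R_D = 2.45 − 0.141 × 3.46 = 1.96 V.
V_DS = 1.96 V ≥ V_ov = 0.4 V, confirming saturation.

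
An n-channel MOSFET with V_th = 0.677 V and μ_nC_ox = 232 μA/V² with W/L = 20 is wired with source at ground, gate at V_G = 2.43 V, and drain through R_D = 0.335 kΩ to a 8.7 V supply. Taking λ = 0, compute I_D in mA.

V_GS = V_G = 2.43 V, so V_ov = 2.43 − 0.677 = 1.75 V.
k_n = μ_nC_ox · (W/L) = 4.64 mA/V².
Assume saturation: I_D = ½ k_n V_ov² = 0.5 × 4.64 × 1.75² = 7.13 mA, giving V_DS = V_DD − I_D R_D = 8.7 − 7.13 × 0.335 = 6.31 V.
V_DS = 6.31 V ≥ V_ov = 1.75 V, confirming saturation.

I_D = 7.13 mA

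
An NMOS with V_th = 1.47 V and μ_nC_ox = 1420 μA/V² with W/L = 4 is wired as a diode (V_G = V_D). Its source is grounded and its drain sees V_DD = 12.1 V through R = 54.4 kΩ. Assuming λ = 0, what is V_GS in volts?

V_GS = 1.73 V

With gate tied to drain, V_GS = V_DS ≥ V_GS − V_th, so the device is in saturation.
k_n = μ_nC_ox · (W/L) = 5.68 mA/V².
KCL at the drain: ½ k_n (V_GS − V_th)² = (V_DD − V_GS)/R.
Let x = V_GS − 1.47. Then 154 x² + x − 10.63 = 0, giving x = 0.259 V (positive root), so V_GS = 1.73 V.
I_D = (V_DD − V_GS)/R = (12.1 − 1.73) / 54.4 = 0.191 mA.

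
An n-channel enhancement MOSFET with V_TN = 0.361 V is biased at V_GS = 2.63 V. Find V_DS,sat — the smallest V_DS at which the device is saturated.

The boundary between triode and saturation is V_DS = V_GS − V_TN = V_ov.
V_ov = 2.63 − 0.361 = 2.27 V.

V_DS,sat = 2.27 V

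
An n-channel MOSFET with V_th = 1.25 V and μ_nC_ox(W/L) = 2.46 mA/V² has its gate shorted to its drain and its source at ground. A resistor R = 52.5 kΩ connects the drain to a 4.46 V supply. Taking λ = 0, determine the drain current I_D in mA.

With gate tied to drain, V_GS = V_DS ≥ V_GS − V_th, so the device is in saturation.
KCL at the drain: ½ k_n (V_GS − V_th)² = (V_DD − V_GS)/R.
Let x = V_GS − 1.25. Then 64.6 x² + x − 3.21 = 0, giving x = 0.215 V (positive root), so V_GS = 1.47 V.
I_D = (V_DD − V_GS)/R = (4.46 − 1.47) / 52.5 = 0.057 mA.

I_D = 0.0570 mA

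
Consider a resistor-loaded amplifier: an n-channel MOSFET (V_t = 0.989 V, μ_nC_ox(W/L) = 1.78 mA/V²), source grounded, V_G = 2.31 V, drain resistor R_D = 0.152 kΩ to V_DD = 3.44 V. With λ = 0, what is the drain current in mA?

V_GS = V_G = 2.31 V, so V_ov = 2.31 − 0.989 = 1.32 V.
Assume saturation: I_D = ½ k_n V_ov² = 0.5 × 1.78 × 1.32² = 1.55 mA, giving V_DS = V_DD − I_D R_D = 3.44 − 1.55 × 0.152 = 3.2 V.
V_DS = 3.2 V ≥ V_ov = 1.32 V, confirming saturation.

I_D = 1.55 mA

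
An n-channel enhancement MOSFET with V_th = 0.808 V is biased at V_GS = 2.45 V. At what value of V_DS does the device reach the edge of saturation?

V_DS,sat = 1.64 V

The boundary between triode and saturation is V_DS = V_GS − V_th = V_ov.
V_ov = 2.45 − 0.808 = 1.64 V.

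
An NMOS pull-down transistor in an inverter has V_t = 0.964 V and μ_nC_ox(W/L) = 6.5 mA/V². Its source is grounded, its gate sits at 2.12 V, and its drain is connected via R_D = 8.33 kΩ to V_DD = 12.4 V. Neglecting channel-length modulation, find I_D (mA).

I_D = 1.46 mA

V_GS = V_G = 2.12 V, so V_ov = 2.12 − 0.964 = 1.16 V.
Assume saturation: I_D = ½ k_n V_ov² = 0.5 × 6.5 × 1.16² = 4.34 mA, giving V_DS = V_DD − I_D R_D = 12.4 − 4.34 × 8.33 = -23.8 V.
But -23.8 V < V_ov = 1.16 V, so the device is actually in triode.
In triode I_D = k_n[V_ov V_DS − ½ V_DS²] and I_D = (V_DD − V_DS)/R_D. Equating: 27.1 V_DS² − 63.59 V_DS + 12.4 = 0, giving V_DS = 0.215 V (the root below V_ov).
I_D = (12.4 − 0.215) / 8.33 = 1.46 mA.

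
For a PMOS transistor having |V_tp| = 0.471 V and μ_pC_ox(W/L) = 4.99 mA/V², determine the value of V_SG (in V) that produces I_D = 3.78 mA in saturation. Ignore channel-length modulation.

In saturation I_D = ½ k_p (V_SG − |V_tp|)², so V_SG − |V_tp| = √(2 I_D / k_p) = √(2 × 3.78 / 4.99) = 1.23 V.
V_SG = 0.471 + 1.23 = 1.7 V.

V_SG = 1.70 V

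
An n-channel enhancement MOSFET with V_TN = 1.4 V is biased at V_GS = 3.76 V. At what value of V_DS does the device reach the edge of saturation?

V_DS,sat = 2.36 V

The boundary between triode and saturation is V_DS = V_GS − V_TN = V_ov.
V_ov = 3.76 − 1.4 = 2.36 V.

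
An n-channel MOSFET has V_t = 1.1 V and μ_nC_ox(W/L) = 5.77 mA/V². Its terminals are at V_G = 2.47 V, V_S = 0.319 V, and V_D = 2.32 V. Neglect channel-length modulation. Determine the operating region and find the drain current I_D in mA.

V_GS = V_G − V_S = 2.47 − 0.319 = 2.15 V; V_DS = V_D − V_S = 2.32 − 0.319 = 2 V.
V_ov = V_GS − V_t = 2.15 − 1.1 = 1.05 V.
Since V_DS = 2 V ≥ V_ov = 1.05 V, the device is in saturation.
I_D = ½ k_n V_ov² = 0.5 × 5.77 × 1.05² = 3.19 mA.

Saturation; I_D = 3.19 mA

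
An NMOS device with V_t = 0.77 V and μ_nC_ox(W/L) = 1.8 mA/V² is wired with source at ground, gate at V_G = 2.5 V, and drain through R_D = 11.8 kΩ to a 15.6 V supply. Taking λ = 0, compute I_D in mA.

I_D = 1.28 mA

V_GS = V_G = 2.5 V, so V_ov = 2.5 − 0.77 = 1.73 V.
Assume saturation: I_D = ½ k_n V_ov² = 0.5 × 1.8 × 1.73² = 2.69 mA, giving V_DS = V_DD − I_D R_D = 15.6 − 2.69 × 11.8 = -16.2 V.
But -16.2 V < V_ov = 1.73 V, so the device is actually in triode.
In triode I_D = k_n[V_ov V_DS − ½ V_DS²] and I_D = (V_DD − V_DS)/R_D. Equating: 10.6 V_DS² − 37.75 V_DS + 15.6 = 0, giving V_DS = 0.477 V (the root below V_ov).
I_D = (15.6 − 0.477) / 11.8 = 1.28 mA.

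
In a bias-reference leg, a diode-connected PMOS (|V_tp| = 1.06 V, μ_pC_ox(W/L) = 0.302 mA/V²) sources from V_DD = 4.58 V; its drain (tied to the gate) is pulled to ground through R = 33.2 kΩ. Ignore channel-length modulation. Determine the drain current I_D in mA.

I_D = 0.0836 mA

With gate tied to drain, V_SG = V_SD ≥ V_SG − |V_tp|, so the device is in saturation.
KCL at the drain: ½ k_p (V_SG − |V_tp|)² = (V_DD − V_SG)/R.
Let x = V_SG − 1.06. Then 5.01 x² + x − 3.52 = 0, giving x = 0.744 V (positive root), so V_SG = 1.8 V.
I_D = (V_DD − V_SG)/R = (4.58 − 1.8) / 33.2 = 0.0836 mA.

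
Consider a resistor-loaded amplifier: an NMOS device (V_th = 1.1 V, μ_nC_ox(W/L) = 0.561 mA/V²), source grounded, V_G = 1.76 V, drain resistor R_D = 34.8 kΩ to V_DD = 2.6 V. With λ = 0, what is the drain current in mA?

I_D = 0.0683 mA

V_GS = V_G = 1.76 V, so V_ov = 1.76 − 1.1 = 0.66 V.
Assume saturation: I_D = ½ k_n V_ov² = 0.5 × 0.561 × 0.66² = 0.122 mA, giving V_DS = V_DD − I_D R_D = 2.6 − 0.122 × 34.8 = -1.65 V.
But -1.65 V < V_ov = 0.66 V, so the device is actually in triode.
In triode I_D = k_n[V_ov V_DS − ½ V_DS²] and I_D = (V_DD − V_DS)/R_D. Equating: 9.76 V_DS² − 13.89 V_DS + 2.6 = 0, giving V_DS = 0.222 V (the root below V_ov).
I_D = (2.6 − 0.222) / 34.8 = 0.0683 mA.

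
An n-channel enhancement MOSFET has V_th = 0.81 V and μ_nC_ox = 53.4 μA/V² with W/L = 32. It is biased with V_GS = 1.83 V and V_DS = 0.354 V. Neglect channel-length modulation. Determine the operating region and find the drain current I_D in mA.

Triode; I_D = 0.510 mA

k_n = μ_nC_ox · (W/L) = 1.709 mA/V².
V_ov = V_GS − V_th = 1.83 − 0.81 = 1.02 V.
Since V_DS = 0.354 V < V_ov = 1.02 V, the device is in the triode region.
I_D = k_n [V_ov · V_DS − ½ V_DS²] = 1.709 × [1.02 × 0.354 − 0.5 × 0.354²] = 0.51 mA.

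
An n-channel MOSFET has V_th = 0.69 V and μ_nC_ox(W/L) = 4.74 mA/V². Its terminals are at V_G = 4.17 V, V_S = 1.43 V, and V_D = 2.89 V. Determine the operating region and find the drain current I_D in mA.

V_GS = V_G − V_S = 4.17 − 1.43 = 2.74 V; V_DS = V_D − V_S = 2.89 − 1.43 = 1.46 V.
V_ov = V_GS − V_th = 2.74 − 0.69 = 2.05 V.
Since V_DS = 1.46 V < V_ov = 2.05 V, the device is in the triode region.
I_D = k_n [V_ov · V_DS − ½ V_DS²] = 4.74 × [2.05 × 1.46 − 0.5 × 1.46²] = 9.13 mA.

Triode; I_D = 9.13 mA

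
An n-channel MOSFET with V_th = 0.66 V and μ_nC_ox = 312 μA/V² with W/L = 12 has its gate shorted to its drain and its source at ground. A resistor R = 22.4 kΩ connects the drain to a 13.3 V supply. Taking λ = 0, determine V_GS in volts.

With gate tied to drain, V_GS = V_DS ≥ V_GS − V_th, so the device is in saturation.
k_n = μ_nC_ox · (W/L) = 3.744 mA/V².
KCL at the drain: ½ k_n (V_GS − V_th)² = (V_DD − V_GS)/R.
Let x = V_GS − 0.66. Then 41.9 x² + x − 12.64 = 0, giving x = 0.537 V (positive root), so V_GS = 1.2 V.
I_D = (V_DD − V_GS)/R = (13.3 − 1.2) / 22.4 = 0.54 mA.

V_GS = 1.20 V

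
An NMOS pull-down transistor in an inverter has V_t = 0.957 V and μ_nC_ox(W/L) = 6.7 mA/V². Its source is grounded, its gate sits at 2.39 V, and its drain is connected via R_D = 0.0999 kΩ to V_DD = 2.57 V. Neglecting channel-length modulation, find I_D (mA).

I_D = 6.88 mA

V_GS = V_G = 2.39 V, so V_ov = 2.39 − 0.957 = 1.43 V.
Assume saturation: I_D = ½ k_n V_ov² = 0.5 × 6.7 × 1.43² = 6.88 mA, giving V_DS = V_DD − I_D R_D = 2.57 − 6.88 × 0.0999 = 1.88 V.
V_DS = 1.88 V ≥ V_ov = 1.43 V, confirming saturation.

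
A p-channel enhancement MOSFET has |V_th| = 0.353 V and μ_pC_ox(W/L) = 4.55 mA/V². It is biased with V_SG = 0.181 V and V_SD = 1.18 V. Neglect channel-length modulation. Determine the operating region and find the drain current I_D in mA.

Cutoff; I_D = 0 mA

V_SG = 0.181 V < |V_th| = 0.353 V, so the transistor is in cutoff.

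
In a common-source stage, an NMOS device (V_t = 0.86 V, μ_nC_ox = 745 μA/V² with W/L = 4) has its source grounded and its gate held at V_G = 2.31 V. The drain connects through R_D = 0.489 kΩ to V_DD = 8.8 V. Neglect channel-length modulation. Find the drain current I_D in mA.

I_D = 3.13 mA

V_GS = V_G = 2.31 V, so V_ov = 2.31 − 0.86 = 1.45 V.
k_n = μ_nC_ox · (W/L) = 2.98 mA/V².
Assume saturation: I_D = ½ k_n V_ov² = 0.5 × 2.98 × 1.45² = 3.13 mA, giving V_DS = V_DD − I_D R_D = 8.8 − 3.13 × 0.489 = 7.27 V.
V_DS = 7.27 V ≥ V_ov = 1.45 V, confirming saturation.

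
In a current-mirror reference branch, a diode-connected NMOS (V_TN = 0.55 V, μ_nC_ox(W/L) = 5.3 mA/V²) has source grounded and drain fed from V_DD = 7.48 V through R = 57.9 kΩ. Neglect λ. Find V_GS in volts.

V_GS = 0.759 V

With gate tied to drain, V_GS = V_DS ≥ V_GS − V_TN, so the device is in saturation.
KCL at the drain: ½ k_n (V_GS − V_TN)² = (V_DD − V_GS)/R.
Let x = V_GS − 0.55. Then 153 x² + x − 6.93 = 0, giving x = 0.209 V (positive root), so V_GS = 0.759 V.
I_D = (V_DD − V_GS)/R = (7.48 − 0.759) / 57.9 = 0.116 mA.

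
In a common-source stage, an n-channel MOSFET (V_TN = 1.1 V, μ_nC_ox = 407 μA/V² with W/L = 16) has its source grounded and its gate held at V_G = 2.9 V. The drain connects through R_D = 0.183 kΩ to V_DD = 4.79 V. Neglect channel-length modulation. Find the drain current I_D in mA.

I_D = 10.5 mA

V_GS = V_G = 2.9 V, so V_ov = 2.9 − 1.1 = 1.8 V.
k_n = μ_nC_ox · (W/L) = 6.512 mA/V².
Assume saturation: I_D = ½ k_n V_ov² = 0.5 × 6.512 × 1.8² = 10.5 mA, giving V_DS = V_DD − I_D R_D = 4.79 − 10.5 × 0.183 = 2.86 V.
V_DS = 2.86 V ≥ V_ov = 1.8 V, confirming saturation.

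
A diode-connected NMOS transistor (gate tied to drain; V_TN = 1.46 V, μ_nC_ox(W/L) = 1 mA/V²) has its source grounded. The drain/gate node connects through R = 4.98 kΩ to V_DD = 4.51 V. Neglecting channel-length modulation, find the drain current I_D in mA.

With gate tied to drain, V_GS = V_DS ≥ V_GS − V_TN, so the device is in saturation.
KCL at the drain: ½ k_n (V_GS − V_TN)² = (V_DD − V_GS)/R.
Let x = V_GS − 1.46. Then 2.49 x² + x − 3.05 = 0, giving x = 0.924 V (positive root), so V_GS = 2.38 V.
I_D = (V_DD − V_GS)/R = (4.51 − 2.38) / 4.98 = 0.427 mA.

I_D = 0.427 mA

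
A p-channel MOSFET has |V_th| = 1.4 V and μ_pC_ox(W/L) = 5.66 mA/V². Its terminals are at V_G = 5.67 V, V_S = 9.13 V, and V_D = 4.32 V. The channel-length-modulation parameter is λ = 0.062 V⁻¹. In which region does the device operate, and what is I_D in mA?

V_SG = V_S − V_G = 9.13 − 5.67 = 3.46 V; V_SD = V_S − V_D = 9.13 − 4.32 = 4.81 V.
V_ov = V_SG − |V_th| = 3.46 − 1.4 = 2.06 V.
Since V_SD = 4.81 V ≥ V_ov = 2.06 V, the device is in saturation.
I_D = ½ k_p V_ov² (1 + λ V_SD) = 0.5 × 5.66 × 2.06² × (1 + 0.062 × 4.81) = 15.6 mA.

Saturation; I_D = 15.6 mA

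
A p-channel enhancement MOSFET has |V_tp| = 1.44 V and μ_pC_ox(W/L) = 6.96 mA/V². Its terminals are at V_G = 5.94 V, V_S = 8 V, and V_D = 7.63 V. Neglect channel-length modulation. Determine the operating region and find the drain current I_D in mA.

Triode; I_D = 1.12 mA

V_SG = V_S − V_G = 8 − 5.94 = 2.06 V; V_SD = V_S − V_D = 8 − 7.63 = 0.37 V.
V_ov = V_SG − |V_tp| = 2.06 − 1.44 = 0.62 V.
Since V_SD = 0.37 V < V_ov = 0.62 V, the device is in the triode region.
I_D = k_p [V_ov · V_SD − ½ V_SD²] = 6.96 × [0.62 × 0.37 − 0.5 × 0.37²] = 1.12 mA.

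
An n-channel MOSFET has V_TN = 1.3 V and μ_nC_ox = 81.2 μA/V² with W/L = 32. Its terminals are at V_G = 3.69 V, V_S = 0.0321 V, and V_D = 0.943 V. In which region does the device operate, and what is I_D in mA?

V_GS = V_G − V_S = 3.69 − 0.0321 = 3.66 V; V_DS = V_D − V_S = 0.943 − 0.0321 = 0.911 V.
k_n = μ_nC_ox · (W/L) = 2.598 mA/V².
V_ov = V_GS − V_TN = 3.66 − 1.3 = 2.36 V.
Since V_DS = 0.911 V < V_ov = 2.36 V, the device is in the triode region.
I_D = k_n [V_ov · V_DS − ½ V_DS²] = 2.598 × [2.36 × 0.911 − 0.5 × 0.911²] = 4.5 mA.

Triode; I_D = 4.50 mA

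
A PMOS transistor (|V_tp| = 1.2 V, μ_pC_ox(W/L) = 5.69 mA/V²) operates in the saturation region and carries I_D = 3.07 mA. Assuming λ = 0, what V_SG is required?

V_SG = 2.24 V

In saturation I_D = ½ k_p (V_SG − |V_tp|)², so V_SG − |V_tp| = √(2 I_D / k_p) = √(2 × 3.07 / 5.69) = 1.04 V.
V_SG = 1.2 + 1.04 = 2.24 V.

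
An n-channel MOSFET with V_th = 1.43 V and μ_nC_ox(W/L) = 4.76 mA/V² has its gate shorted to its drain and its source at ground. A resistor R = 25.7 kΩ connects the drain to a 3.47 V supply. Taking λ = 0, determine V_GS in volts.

V_GS = 1.60 V

With gate tied to drain, V_GS = V_DS ≥ V_GS − V_th, so the device is in saturation.
KCL at the drain: ½ k_n (V_GS − V_th)² = (V_DD − V_GS)/R.
Let x = V_GS − 1.43. Then 61.2 x² + x − 2.04 = 0, giving x = 0.175 V (positive root), so V_GS = 1.6 V.
I_D = (V_DD − V_GS)/R = (3.47 − 1.6) / 25.7 = 0.0726 mA.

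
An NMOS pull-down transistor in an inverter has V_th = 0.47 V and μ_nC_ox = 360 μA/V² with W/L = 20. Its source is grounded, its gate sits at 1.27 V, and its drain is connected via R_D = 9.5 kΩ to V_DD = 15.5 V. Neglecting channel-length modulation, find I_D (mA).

V_GS = V_G = 1.27 V, so V_ov = 1.27 − 0.47 = 0.8 V.
k_n = μ_nC_ox · (W/L) = 7.2 mA/V².
Assume saturation: I_D = ½ k_n V_ov² = 0.5 × 7.2 × 0.8² = 2.3 mA, giving V_DS = V_DD − I_D R_D = 15.5 − 2.3 × 9.5 = -6.39 V.
But -6.39 V < V_ov = 0.8 V, so the device is actually in triode.
In triode I_D = k_n[V_ov V_DS − ½ V_DS²] and I_D = (V_DD − V_DS)/R_D. Equating: 34.2 V_DS² − 55.72 V_DS + 15.5 = 0, giving V_DS = 0.356 V (the root below V_ov).
I_D = (15.5 − 0.356) / 9.5 = 1.59 mA.

I_D = 1.59 mA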